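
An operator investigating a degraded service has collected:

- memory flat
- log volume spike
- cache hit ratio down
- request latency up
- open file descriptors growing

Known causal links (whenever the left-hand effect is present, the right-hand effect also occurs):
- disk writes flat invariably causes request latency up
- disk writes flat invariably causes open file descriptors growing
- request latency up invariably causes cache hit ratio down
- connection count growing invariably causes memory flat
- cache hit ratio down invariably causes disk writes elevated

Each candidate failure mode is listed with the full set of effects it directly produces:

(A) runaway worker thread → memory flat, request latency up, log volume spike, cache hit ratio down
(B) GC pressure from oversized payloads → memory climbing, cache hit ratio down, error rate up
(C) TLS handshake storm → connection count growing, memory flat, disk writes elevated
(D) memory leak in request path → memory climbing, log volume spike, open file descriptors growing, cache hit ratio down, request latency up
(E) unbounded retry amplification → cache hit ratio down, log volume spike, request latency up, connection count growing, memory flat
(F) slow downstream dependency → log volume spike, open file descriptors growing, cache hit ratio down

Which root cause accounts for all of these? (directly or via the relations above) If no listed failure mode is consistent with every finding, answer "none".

Checking each candidate against the observations:
(A) runaway worker thread — memory flat +; log volume spike +; cache hit ratio down +; request latency up +; open file descriptors growing -
(B) GC pressure from oversized payloads — fails on memory flat, log volume spike, request latency up, open file descriptors growing (predicts memory climbing, not memory flat)
(C) TLS handshake storm — does not account for log volume spike, cache hit ratio down, request latency up, open file descriptors growing
(D) memory leak in request path — memory flat -; log volume spike +; cache hit ratio down +; request latency up +; open file descriptors growing +
(E) unbounded retry amplification — memory flat +; log volume spike +; cache hit ratio down +; request latency up +; open file descriptors growing -
(F) slow downstream dependency — memory flat -; log volume spike +; cache hit ratio down +; request latency up -; open file descriptors growing +
None of the listed candidates fits everything.

none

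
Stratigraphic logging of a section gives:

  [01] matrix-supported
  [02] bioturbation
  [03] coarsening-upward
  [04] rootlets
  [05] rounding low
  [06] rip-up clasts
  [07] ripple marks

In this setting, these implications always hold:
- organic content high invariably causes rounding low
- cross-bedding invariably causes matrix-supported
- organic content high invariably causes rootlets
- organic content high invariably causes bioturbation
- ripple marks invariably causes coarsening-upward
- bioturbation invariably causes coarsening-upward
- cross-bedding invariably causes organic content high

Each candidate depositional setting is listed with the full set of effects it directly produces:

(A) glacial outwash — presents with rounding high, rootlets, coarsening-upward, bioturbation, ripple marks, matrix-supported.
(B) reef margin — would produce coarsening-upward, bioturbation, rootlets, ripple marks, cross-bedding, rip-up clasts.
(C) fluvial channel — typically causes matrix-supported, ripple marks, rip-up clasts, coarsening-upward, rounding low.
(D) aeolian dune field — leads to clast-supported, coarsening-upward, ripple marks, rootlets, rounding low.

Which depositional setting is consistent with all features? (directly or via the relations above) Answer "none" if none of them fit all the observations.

B

Checking each candidate against the observations:
(A) glacial outwash — matrix-supported +; bioturbation +; coarsening-upward +; rootlets +; rounding low -; rip-up clasts -; ripple marks +
(B) reef margin — accounts for every observation (matrix-supported through cross-bedding → matrix-supported)
(C) fluvial channel — does not account for bioturbation, rootlets
(D) aeolian dune field — fails on matrix-supported, bioturbation, rip-up clasts (predicts clast-supported, not matrix-supported)
Only (B) is consistent with every observation.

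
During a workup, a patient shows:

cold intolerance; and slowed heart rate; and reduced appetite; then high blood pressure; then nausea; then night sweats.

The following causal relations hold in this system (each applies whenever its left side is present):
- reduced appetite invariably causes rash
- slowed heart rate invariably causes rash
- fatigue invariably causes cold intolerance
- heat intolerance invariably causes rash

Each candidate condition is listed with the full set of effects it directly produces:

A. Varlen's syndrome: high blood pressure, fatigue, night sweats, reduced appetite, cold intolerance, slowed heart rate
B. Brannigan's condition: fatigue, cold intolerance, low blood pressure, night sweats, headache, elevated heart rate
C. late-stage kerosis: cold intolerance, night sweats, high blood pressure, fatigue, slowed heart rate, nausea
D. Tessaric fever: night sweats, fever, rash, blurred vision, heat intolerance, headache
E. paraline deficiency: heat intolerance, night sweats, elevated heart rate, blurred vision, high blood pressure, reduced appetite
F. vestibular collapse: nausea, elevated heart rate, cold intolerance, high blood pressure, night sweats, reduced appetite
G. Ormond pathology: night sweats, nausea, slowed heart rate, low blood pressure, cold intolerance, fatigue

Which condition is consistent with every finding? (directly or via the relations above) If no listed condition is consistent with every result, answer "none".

none

Testing each hypothesis:
(A) Varlen's syndrome — cold intolerance ✓; slowed heart rate ✓; reduced appetite ✓; high blood pressure ✓; nausea ✗; night sweats ✓
(B) Brannigan's condition — fails on slowed heart rate, reduced appetite, high blood pressure, nausea (predicts elevated heart rate, not slowed heart rate; predicts low blood pressure, not high blood pressure)
(C) late-stage kerosis — cold intolerance ✓; slowed heart rate ✓; reduced appetite ✗; high blood pressure ✓; nausea ✓; night sweats ✓
(D) Tessaric fever — cold intolerance ✗; slowed heart rate ✗; reduced appetite ✗; high blood pressure ✗; nausea ✗; night sweats ✓
(E) paraline deficiency — fails on cold intolerance, slowed heart rate, nausea (predicts heat intolerance, not cold intolerance; predicts elevated heart rate, not slowed heart rate)
(F) vestibular collapse — cold intolerance ✓; slowed heart rate ✗; reduced appetite ✓; high blood pressure ✓; nausea ✓; night sweats ✓
(G) Ormond pathology — fails on reduced appetite, high blood pressure (predicts low blood pressure, not high blood pressure)
None of the listed candidates fits everything.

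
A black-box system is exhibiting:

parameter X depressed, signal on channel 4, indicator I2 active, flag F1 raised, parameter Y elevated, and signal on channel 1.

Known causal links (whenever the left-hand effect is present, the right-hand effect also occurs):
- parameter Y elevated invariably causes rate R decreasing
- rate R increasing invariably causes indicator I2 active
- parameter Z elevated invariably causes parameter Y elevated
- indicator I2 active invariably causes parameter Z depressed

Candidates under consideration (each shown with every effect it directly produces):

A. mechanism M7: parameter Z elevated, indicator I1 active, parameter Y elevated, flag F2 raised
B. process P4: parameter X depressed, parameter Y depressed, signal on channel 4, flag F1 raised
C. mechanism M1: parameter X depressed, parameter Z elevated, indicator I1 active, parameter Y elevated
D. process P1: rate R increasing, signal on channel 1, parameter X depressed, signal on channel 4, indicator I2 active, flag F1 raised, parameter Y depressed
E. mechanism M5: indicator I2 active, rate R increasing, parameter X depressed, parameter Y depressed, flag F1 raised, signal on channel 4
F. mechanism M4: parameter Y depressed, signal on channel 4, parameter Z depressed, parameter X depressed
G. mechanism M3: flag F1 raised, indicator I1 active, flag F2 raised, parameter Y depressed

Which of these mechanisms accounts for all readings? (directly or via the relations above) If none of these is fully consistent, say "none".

none

Checking each candidate against the observations:
(A) mechanism M7 — does not account for parameter X depressed, signal on channel 4, indicator I2 active, flag F1 raised, signal on channel 1
(B) process P4 — fails on indicator I2 active, parameter Y elevated, signal on channel 1 (predicts parameter Y depressed, not parameter Y elevated)
(C) mechanism M1 — does not account for signal on channel 4, indicator I2 active, flag F1 raised, signal on channel 1
(D) process P1 — fails on parameter Y elevated (predicts parameter Y depressed, not parameter Y elevated)
(E) mechanism M5 — parameter X depressed ✓; signal on channel 4 ✓; indicator I2 active ✓; flag F1 raised ✓; parameter Y elevated ✗; signal on channel 1 ✗
(F) mechanism M4 — fails on indicator I2 active, flag F1 raised, parameter Y elevated, signal on channel 1 (predicts parameter Y depressed, not parameter Y elevated)
(G) mechanism M3 — parameter X depressed ✗; signal on channel 4 ✗; indicator I2 active ✗; flag F1 raised ✓; parameter Y elevated ✗; signal on channel 1 ✗
Every candidate fails on at least one observation.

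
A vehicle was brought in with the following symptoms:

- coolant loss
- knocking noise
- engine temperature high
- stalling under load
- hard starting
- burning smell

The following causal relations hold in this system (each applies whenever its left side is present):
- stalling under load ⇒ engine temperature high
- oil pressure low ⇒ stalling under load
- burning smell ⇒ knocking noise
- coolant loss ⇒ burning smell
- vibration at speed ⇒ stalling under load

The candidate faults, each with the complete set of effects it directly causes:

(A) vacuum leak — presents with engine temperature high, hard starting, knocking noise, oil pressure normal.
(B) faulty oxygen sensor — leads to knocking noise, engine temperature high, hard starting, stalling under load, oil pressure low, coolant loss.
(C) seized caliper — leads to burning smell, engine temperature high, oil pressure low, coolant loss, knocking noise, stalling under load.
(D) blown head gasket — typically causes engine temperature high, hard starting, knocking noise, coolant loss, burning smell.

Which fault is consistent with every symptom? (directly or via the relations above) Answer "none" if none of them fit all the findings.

B

Checking each candidate against the observations:
(A) vacuum leak — coolant loss -; knocking noise +; engine temperature high +; stalling under load -; hard starting +; burning smell -
(B) faulty oxygen sensor — accounts for every observation (burning smell through coolant loss → burning smell)
(C) seized caliper — does not account for hard starting
(D) blown head gasket — does not account for stalling under load
(B) is the only candidate with no mismatches.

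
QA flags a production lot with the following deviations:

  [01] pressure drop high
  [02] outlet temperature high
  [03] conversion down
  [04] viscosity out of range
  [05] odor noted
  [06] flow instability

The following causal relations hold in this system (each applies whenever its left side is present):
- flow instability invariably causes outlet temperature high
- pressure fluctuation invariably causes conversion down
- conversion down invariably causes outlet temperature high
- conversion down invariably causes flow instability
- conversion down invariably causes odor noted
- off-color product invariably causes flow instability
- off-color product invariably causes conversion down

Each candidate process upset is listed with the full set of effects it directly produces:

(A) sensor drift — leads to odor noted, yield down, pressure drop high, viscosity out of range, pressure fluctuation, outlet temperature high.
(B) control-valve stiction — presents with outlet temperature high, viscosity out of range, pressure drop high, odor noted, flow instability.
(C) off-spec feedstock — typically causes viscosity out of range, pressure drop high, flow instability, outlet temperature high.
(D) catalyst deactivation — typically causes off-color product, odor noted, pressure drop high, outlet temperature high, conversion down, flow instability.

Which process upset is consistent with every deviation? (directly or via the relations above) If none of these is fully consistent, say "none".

A

Per-candidate check:
(A) sensor drift — pressure drop high ✓; outlet temperature high ✓; conversion down ✓ (by pressure fluctuation → conversion down); viscosity out of range ✓; odor noted ✓; flow instability ✓ (by pressure fluctuation → conversion down → flow instability)
(B) control-valve stiction — pressure drop high ✓; outlet temperature high ✓; conversion down ✗; viscosity out of range ✓; odor noted ✓; flow instability ✓
(C) off-spec feedstock — pressure drop high ✓; outlet temperature high ✓; conversion down ✗; viscosity out of range ✓; odor noted ✗; flow instability ✓
(D) catalyst deactivation — does not account for viscosity out of range
(A) is the only candidate with no mismatches.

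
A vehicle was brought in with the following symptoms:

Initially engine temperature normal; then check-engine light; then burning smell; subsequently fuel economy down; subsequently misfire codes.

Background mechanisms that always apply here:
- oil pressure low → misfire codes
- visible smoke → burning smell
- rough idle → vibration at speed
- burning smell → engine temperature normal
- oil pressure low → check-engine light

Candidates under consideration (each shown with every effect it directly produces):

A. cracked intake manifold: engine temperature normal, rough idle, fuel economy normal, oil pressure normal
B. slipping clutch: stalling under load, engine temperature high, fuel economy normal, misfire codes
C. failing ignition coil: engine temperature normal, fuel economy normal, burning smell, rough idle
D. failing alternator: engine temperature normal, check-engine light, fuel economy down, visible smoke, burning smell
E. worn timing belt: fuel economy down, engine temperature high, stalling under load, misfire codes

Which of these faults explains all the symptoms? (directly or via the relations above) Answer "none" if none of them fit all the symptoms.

none

Testing each hypothesis:
(A) cracked intake manifold — engine temperature normal +; check-engine light -; burning smell -; fuel economy down -; misfire codes -
(B) slipping clutch — fails on engine temperature normal, check-engine light, burning smell, fuel economy down (predicts engine temperature high, not engine temperature normal; predicts fuel economy normal, not fuel economy down)
(C) failing ignition coil — fails on check-engine light, fuel economy down, misfire codes (predicts fuel economy normal, not fuel economy down)
(D) failing alternator — engine temperature normal +; check-engine light +; burning smell +; fuel economy down +; misfire codes -
(E) worn timing belt — fails on engine temperature normal, check-engine light, burning smell (predicts engine temperature high, not engine temperature normal)
No candidate is consistent with all observations.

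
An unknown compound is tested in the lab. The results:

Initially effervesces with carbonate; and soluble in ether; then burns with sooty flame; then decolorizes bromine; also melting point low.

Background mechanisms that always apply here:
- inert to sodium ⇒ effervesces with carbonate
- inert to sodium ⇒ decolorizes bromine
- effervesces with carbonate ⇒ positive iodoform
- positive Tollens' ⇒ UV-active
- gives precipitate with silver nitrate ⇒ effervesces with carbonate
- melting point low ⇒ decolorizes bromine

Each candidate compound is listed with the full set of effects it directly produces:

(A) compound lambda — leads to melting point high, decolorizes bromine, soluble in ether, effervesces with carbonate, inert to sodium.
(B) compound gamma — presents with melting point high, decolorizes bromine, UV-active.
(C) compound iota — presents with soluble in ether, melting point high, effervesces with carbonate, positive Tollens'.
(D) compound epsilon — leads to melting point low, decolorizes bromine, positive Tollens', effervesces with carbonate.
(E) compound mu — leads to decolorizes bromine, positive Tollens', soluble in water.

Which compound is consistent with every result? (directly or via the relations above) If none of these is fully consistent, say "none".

Per-candidate check:
(A) compound lambda — effervesces with carbonate +; soluble in ether +; burns with sooty flame -; decolorizes bromine +; melting point low -
(B) compound gamma — fails on effervesces with carbonate, soluble in ether, burns with sooty flame, melting point low (predicts melting point high, not melting point low)
(C) compound iota — effervesces with carbonate +; soluble in ether +; burns with sooty flame -; decolorizes bromine -; melting point low -
(D) compound epsilon — effervesces with carbonate +; soluble in ether -; burns with sooty flame -; decolorizes bromine +; melting point low +
(E) compound mu — effervesces with carbonate -; soluble in ether -; burns with sooty flame -; decolorizes bromine +; melting point low -
None of the listed candidates fits everything.

none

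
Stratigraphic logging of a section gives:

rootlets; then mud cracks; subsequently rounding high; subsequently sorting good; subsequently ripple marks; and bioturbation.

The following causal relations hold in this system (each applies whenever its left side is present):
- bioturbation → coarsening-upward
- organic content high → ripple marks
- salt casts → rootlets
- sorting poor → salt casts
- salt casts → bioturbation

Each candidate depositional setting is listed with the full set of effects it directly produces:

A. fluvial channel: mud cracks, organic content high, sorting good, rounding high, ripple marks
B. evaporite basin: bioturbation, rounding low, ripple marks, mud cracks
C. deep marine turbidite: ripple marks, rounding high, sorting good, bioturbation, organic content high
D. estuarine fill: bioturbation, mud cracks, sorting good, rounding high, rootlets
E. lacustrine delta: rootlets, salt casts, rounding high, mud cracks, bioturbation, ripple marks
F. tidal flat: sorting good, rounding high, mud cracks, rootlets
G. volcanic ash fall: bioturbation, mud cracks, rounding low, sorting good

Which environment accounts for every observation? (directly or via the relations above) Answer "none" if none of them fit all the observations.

Testing each hypothesis:
(A) fluvial channel — does not account for rootlets, bioturbation
(B) evaporite basin — rootlets miss; mud cracks match; rounding high miss; sorting good miss; ripple marks match; bioturbation match
(C) deep marine turbidite — rootlets miss; mud cracks miss; rounding high match; sorting good match; ripple marks match; bioturbation match
(D) estuarine fill — rootlets match; mud cracks match; rounding high match; sorting good match; ripple marks miss; bioturbation match
(E) lacustrine delta — does not account for sorting good
(F) tidal flat — does not account for ripple marks, bioturbation
(G) volcanic ash fall — rootlets miss; mud cracks match; rounding high miss; sorting good match; ripple marks miss; bioturbation match
Every candidate fails on at least one observation.

none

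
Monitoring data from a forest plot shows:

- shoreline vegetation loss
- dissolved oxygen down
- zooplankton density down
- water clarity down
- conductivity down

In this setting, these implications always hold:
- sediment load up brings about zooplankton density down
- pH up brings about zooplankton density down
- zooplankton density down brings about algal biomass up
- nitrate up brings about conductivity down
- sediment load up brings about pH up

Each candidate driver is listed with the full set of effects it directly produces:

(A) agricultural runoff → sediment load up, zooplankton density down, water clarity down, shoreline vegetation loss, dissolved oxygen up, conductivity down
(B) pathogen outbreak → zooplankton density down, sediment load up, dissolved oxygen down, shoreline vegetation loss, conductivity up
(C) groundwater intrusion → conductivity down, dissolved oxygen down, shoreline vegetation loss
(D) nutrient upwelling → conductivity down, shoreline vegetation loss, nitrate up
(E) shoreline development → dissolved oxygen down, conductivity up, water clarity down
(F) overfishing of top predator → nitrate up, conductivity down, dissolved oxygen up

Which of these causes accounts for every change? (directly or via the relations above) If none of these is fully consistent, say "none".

Checking each candidate against the observations:
(A) agricultural runoff — fails on dissolved oxygen down (predicts dissolved oxygen up, not dissolved oxygen down)
(B) pathogen outbreak — fails on water clarity down, conductivity down (predicts conductivity up, not conductivity down)
(C) groundwater intrusion — does not account for zooplankton density down, water clarity down
(D) nutrient upwelling — shoreline vegetation loss ✓; dissolved oxygen down ✗; zooplankton density down ✗; water clarity down ✗; conductivity down ✓
(E) shoreline development — shoreline vegetation loss ✗; dissolved oxygen down ✓; zooplankton density down ✗; water clarity down ✓; conductivity down ✗
(F) overfishing of top predator — fails on shoreline vegetation loss, dissolved oxygen down, zooplankton density down, water clarity down (predicts dissolved oxygen up, not dissolved oxygen down)
None of the listed candidates fits everything.

none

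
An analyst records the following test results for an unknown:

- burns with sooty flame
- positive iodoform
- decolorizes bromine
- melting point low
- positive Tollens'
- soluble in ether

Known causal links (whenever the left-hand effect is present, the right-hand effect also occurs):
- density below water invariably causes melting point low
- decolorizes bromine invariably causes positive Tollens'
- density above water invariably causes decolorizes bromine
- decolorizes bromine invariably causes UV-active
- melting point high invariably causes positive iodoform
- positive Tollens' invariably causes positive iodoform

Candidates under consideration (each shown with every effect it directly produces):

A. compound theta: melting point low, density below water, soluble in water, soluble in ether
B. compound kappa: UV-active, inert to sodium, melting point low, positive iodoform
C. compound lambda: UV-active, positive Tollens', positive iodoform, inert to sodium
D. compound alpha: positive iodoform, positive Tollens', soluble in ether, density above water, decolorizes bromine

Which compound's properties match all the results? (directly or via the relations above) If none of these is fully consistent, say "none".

none

Testing each hypothesis:
(A) compound theta — burns with sooty flame miss; positive iodoform miss; decolorizes bromine miss; melting point low match; positive Tollens' miss; soluble in ether match
(B) compound kappa — burns with sooty flame miss; positive iodoform match; decolorizes bromine miss; melting point low match; positive Tollens' miss; soluble in ether miss
(C) compound lambda — does not account for burns with sooty flame, decolorizes bromine, melting point low, soluble in ether
(D) compound alpha — does not account for burns with sooty flame, melting point low
No candidate is consistent with all observations.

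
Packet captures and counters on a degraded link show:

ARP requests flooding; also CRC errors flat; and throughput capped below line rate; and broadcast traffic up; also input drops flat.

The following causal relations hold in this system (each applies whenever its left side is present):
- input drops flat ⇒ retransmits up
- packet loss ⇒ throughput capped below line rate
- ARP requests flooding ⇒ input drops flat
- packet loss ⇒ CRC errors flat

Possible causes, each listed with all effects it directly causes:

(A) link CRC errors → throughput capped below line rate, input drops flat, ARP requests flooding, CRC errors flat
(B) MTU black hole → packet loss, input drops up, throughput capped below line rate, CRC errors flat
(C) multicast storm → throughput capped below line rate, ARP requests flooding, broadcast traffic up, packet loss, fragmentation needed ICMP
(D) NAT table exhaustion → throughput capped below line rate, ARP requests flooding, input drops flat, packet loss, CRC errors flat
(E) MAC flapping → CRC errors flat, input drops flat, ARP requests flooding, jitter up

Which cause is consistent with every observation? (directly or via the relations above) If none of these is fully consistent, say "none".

Testing each hypothesis:
(A) link CRC errors — does not account for broadcast traffic up
(B) MTU black hole — ARP requests flooding ✗; CRC errors flat ✓; throughput capped below line rate ✓; broadcast traffic up ✗; input drops flat ✗
(C) multicast storm — ARP requests flooding ✓; CRC errors flat ✓ (through packet loss → CRC errors flat); throughput capped below line rate ✓; broadcast traffic up ✓; input drops flat ✓ (through ARP requests flooding → input drops flat)
(D) NAT table exhaustion — ARP requests flooding ✓; CRC errors flat ✓; throughput capped below line rate ✓; broadcast traffic up ✗; input drops flat ✓
(E) MAC flapping — ARP requests flooding ✓; CRC errors flat ✓; throughput capped below line rate ✗; broadcast traffic up ✗; input drops flat ✓
Only (C) is consistent with every observation.

C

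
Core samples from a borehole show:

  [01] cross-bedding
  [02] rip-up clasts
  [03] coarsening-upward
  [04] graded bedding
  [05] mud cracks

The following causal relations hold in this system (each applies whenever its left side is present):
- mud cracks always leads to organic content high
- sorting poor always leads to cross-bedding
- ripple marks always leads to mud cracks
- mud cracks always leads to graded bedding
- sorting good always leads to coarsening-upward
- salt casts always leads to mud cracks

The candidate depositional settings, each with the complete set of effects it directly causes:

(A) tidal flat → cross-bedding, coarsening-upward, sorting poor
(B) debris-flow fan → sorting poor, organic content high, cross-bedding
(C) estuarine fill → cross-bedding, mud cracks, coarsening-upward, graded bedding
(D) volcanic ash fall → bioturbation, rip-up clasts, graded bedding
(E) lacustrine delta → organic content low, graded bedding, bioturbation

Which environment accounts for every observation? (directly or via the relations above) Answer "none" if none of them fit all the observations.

Testing each hypothesis:
(A) tidal flat — does not account for rip-up clasts, graded bedding, mud cracks
(B) debris-flow fan — cross-bedding yes; rip-up clasts NO; coarsening-upward NO; graded bedding NO; mud cracks NO
(C) estuarine fill — cross-bedding yes; rip-up clasts NO; coarsening-upward yes; graded bedding yes; mud cracks yes
(D) volcanic ash fall — cross-bedding NO; rip-up clasts yes; coarsening-upward NO; graded bedding yes; mud cracks NO
(E) lacustrine delta — does not account for cross-bedding, rip-up clasts, coarsening-upward, mud cracks
Every candidate fails on at least one observation.

none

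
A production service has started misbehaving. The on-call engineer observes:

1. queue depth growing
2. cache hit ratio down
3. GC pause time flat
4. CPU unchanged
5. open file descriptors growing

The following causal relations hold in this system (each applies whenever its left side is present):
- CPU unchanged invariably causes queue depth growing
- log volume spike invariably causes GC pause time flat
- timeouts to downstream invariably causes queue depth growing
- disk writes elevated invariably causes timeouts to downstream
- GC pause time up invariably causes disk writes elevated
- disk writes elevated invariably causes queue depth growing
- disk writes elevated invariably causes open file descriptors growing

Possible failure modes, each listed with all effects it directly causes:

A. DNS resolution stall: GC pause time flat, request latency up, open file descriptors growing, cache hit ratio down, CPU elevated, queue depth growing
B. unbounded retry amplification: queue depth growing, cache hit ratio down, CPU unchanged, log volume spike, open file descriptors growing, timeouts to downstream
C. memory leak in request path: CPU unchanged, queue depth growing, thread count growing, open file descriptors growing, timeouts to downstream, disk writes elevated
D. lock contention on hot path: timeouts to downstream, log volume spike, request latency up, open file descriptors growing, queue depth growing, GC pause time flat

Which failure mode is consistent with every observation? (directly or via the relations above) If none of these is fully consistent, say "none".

Checking each candidate against the observations:
(A) DNS resolution stall — fails on CPU unchanged (predicts CPU elevated, not CPU unchanged)
(B) unbounded retry amplification — queue depth growing ✓; cache hit ratio down ✓; GC pause time flat ✓ (through log volume spike → GC pause time flat); CPU unchanged ✓; open file descriptors growing ✓
(C) memory leak in request path — does not account for cache hit ratio down, GC pause time flat
(D) lock contention on hot path — queue depth growing ✓; cache hit ratio down ✗; GC pause time flat ✓; CPU unchanged ✗; open file descriptors growing ✓
(B) is the only candidate with no mismatches.

B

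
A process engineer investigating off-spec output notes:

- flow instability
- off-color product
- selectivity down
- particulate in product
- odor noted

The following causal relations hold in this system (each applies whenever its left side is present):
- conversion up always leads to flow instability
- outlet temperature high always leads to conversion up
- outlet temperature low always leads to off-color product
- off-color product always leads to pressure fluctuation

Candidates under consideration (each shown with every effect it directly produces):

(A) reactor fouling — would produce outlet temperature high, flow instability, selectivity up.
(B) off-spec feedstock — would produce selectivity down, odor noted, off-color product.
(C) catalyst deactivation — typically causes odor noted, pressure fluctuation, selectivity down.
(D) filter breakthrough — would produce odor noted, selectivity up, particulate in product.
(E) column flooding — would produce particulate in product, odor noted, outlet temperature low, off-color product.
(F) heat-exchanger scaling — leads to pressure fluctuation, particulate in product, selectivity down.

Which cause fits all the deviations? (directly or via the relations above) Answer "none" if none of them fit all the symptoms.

For each candidate, compare predicted effects to what was observed:
(A) reactor fouling — flow instability yes; off-color product NO; selectivity down NO; particulate in product NO; odor noted NO
(B) off-spec feedstock — flow instability NO; off-color product yes; selectivity down yes; particulate in product NO; odor noted yes
(C) catalyst deactivation — does not account for flow instability, off-color product, particulate in product
(D) filter breakthrough — fails on flow instability, off-color product, selectivity down (predicts selectivity up, not selectivity down)
(E) column flooding — flow instability NO; off-color product yes; selectivity down NO; particulate in product yes; odor noted yes
(F) heat-exchanger scaling — flow instability NO; off-color product NO; selectivity down yes; particulate in product yes; odor noted NO
None of the listed candidates fits everything.

none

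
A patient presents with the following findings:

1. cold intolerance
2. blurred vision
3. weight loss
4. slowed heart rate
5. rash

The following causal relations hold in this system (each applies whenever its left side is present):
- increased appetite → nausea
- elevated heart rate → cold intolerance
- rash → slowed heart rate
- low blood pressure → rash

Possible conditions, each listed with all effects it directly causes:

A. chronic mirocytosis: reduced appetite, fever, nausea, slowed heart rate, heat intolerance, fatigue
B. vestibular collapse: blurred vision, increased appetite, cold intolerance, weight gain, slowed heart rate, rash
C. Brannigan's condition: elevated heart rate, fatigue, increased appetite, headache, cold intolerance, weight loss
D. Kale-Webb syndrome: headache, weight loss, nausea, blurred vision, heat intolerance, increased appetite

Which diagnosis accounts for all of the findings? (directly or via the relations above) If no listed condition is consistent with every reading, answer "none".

none

Checking each candidate against the observations:
(A) chronic mirocytosis — cold intolerance ✗; blurred vision ✗; weight loss ✗; slowed heart rate ✓; rash ✗
(B) vestibular collapse — fails on weight loss (predicts weight gain, not weight loss)
(C) Brannigan's condition — cold intolerance ✓; blurred vision ✗; weight loss ✓; slowed heart rate ✗; rash ✗
(D) Kale-Webb syndrome — fails on cold intolerance, slowed heart rate, rash (predicts heat intolerance, not cold intolerance)
None of the listed candidates fits everything.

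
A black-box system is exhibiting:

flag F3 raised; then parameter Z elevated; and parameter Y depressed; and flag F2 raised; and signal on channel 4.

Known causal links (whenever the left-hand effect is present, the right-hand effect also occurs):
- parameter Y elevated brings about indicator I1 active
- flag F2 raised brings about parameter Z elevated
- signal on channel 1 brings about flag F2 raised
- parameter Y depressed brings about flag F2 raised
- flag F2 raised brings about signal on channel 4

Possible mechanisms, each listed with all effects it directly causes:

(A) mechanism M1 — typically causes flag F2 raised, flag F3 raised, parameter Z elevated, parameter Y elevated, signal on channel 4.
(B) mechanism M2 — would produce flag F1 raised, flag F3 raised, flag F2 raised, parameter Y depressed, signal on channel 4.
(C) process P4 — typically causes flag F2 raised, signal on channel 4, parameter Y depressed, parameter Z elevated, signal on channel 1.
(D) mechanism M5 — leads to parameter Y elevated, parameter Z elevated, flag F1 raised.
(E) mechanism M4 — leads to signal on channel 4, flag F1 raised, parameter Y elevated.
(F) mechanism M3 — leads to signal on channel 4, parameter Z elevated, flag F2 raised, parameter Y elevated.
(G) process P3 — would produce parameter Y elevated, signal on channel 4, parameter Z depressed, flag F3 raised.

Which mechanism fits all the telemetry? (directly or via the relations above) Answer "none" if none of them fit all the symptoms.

Checking each candidate against the observations:
(A) mechanism M1 — fails on parameter Y depressed (predicts parameter Y elevated, not parameter Y depressed)
(B) mechanism M2 — flag F3 raised +; parameter Z elevated + (via flag F2 raised → parameter Z elevated); parameter Y depressed +; flag F2 raised +; signal on channel 4 +
(C) process P4 — does not account for flag F3 raised
(D) mechanism M5 — flag F3 raised -; parameter Z elevated +; parameter Y depressed -; flag F2 raised -; signal on channel 4 -
(E) mechanism M4 — flag F3 raised -; parameter Z elevated -; parameter Y depressed -; flag F2 raised -; signal on channel 4 +
(F) mechanism M3 — fails on flag F3 raised, parameter Y depressed (predicts parameter Y elevated, not parameter Y depressed)
(G) process P3 — fails on parameter Z elevated, parameter Y depressed, flag F2 raised (predicts parameter Z depressed, not parameter Z elevated; predicts parameter Y elevated, not parameter Y depressed)
Only (B) is consistent with every observation.

B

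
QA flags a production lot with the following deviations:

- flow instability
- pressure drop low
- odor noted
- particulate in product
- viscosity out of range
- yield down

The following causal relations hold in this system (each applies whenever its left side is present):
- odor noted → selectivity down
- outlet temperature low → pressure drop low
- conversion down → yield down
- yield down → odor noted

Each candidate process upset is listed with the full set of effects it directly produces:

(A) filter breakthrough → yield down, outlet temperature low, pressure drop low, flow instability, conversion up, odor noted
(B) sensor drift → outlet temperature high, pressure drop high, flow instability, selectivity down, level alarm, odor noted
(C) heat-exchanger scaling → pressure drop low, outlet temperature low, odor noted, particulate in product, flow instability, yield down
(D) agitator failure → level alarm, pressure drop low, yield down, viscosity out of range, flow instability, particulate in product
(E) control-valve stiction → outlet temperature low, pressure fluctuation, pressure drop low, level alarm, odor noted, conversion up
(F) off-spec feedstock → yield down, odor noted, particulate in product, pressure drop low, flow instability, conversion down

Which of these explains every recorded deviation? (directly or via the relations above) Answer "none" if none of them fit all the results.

For each candidate, compare predicted effects to what was observed:
(A) filter breakthrough — does not account for particulate in product, viscosity out of range
(B) sensor drift — fails on pressure drop low, particulate in product, viscosity out of range, yield down (predicts pressure drop high, not pressure drop low)
(C) heat-exchanger scaling — flow instability match; pressure drop low match; odor noted match; particulate in product match; viscosity out of range miss; yield down match
(D) agitator failure — accounts for every observation (odor noted via yield down → odor noted)
(E) control-valve stiction — flow instability miss; pressure drop low match; odor noted match; particulate in product miss; viscosity out of range miss; yield down miss
(F) off-spec feedstock — does not account for viscosity out of range
Only (D) is consistent with every observation.

D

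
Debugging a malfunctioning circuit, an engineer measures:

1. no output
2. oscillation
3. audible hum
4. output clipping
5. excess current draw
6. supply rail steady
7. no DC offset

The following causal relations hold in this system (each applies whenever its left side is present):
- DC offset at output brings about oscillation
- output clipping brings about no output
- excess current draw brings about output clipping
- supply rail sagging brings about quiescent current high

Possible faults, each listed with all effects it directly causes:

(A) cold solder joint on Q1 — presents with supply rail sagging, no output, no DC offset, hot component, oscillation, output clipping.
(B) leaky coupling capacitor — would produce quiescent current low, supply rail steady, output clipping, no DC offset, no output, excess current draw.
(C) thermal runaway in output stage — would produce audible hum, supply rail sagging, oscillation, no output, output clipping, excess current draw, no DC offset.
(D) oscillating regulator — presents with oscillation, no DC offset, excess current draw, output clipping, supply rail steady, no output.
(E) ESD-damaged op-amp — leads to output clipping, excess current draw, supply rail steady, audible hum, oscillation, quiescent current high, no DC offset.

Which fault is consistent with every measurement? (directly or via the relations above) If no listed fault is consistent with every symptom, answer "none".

E

Checking each candidate against the observations:
(A) cold solder joint on Q1 — no output match; oscillation match; audible hum miss; output clipping match; excess current draw miss; supply rail steady miss; no DC offset match
(B) leaky coupling capacitor — no output match; oscillation miss; audible hum miss; output clipping match; excess current draw match; supply rail steady match; no DC offset match
(C) thermal runaway in output stage — no output match; oscillation match; audible hum match; output clipping match; excess current draw match; supply rail steady miss; no DC offset match
(D) oscillating regulator — no output match; oscillation match; audible hum miss; output clipping match; excess current draw match; supply rail steady match; no DC offset match
(E) ESD-damaged op-amp — accounts for every observation (no output via output clipping → no output)
(E) is the only candidate with no mismatches.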